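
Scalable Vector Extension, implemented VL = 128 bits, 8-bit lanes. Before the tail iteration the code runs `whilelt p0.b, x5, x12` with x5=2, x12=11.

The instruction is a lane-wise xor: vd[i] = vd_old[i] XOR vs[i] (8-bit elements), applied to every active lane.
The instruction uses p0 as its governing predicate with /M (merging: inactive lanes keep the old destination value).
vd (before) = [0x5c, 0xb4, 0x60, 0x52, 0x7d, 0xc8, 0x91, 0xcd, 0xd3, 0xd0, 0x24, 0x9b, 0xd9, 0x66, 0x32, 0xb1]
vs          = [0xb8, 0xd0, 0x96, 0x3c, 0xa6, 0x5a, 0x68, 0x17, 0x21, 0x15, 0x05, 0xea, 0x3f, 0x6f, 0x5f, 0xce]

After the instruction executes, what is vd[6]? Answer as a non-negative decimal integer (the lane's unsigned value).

128-bit reg / 8-bit elem → 16 lanes
whilelt: lane j active iff 2+j < 11 → j < 9 → 9 active
[0] xor(0x5c,0xb8) = 0xe4
[1] xor(0xb4,0xd0) = 0x64
[2] xor(0x60,0x96) = 0xf6
[3] xor(0x52,0x3c) = 0x6e
[4] xor(0x7d,0xa6) = 0xdb
[5] xor(0xc8,0x5a) = 0x92
[6] xor(0x91,0x68) = 0xf9
[7] xor(0xcd,0x17) = 0xda
[8] xor(0xd3,0x21) = 0xf2
[9] tail/keep = 0xd0
[10] tail/keep = 0x24
[11] tail/keep = 0x9b
[12] tail/keep = 0xd9
[13] tail/keep = 0x66
[14] tail/keep = 0x32
[15] tail/keep = 0xb1

vd[6] = 249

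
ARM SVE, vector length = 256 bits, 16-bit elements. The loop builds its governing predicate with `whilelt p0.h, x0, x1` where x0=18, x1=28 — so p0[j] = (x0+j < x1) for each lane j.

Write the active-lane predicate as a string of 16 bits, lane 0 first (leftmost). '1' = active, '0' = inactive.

lane count: 256 div 16 = 16
whilelt: lane j active iff 18+j < 28 → j < 10 → 10 active
bits (lane 0 leftmost): 1111111111000000

predicate = 1111111111000000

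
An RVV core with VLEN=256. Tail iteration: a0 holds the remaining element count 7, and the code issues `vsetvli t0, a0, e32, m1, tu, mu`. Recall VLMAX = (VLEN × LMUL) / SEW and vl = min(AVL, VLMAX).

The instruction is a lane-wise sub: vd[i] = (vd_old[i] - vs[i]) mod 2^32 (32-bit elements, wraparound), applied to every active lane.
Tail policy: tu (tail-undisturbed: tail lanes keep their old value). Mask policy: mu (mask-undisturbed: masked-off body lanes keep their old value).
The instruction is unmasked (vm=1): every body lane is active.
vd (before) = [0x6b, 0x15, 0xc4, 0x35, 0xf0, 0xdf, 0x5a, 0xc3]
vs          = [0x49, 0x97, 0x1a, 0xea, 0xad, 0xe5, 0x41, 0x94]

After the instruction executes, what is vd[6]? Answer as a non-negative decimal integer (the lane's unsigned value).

VLMAX = (256 × 1) / 32 = 8 lanes
vl = min(AVL, VLMAX) = min(7, 8) = 7
[0] sub(0x6b,0x49) = 0x22
[1] sub(0x15,0x97) = 0xffffff7e
[2] sub(0xc4,0x1a) = 0xaa
[3] sub(0x35,0xea) = 0xffffff4b
[4] sub(0xf0,0xad) = 0x43
[5] sub(0xdf,0xe5) = 0xfffffffa
[6] sub(0x5a,0x41) = 0x19
[7] tail/keep = 0xc3

vd[6] = 25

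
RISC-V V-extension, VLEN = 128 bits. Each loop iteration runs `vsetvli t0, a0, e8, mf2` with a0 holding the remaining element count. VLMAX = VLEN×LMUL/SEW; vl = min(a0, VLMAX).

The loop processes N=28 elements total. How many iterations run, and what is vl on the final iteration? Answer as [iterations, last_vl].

[iterations, last_vl] = [4, 4]

VLMAX = VLEN×LMUL/SEW = 128×1/2/8 = 8
N=28: ⌈28/8⌉ = 4 iters; last vl = 28 − 3×8 = 4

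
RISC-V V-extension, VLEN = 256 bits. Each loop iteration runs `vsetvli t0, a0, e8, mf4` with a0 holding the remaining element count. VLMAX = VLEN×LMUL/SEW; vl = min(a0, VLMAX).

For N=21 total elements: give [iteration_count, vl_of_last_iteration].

lanes per group: 256·1/4/8 = 8
iterations = ceil(21/8) = 3; final-pass vl = 5

[iterations, last_vl] = [3, 5]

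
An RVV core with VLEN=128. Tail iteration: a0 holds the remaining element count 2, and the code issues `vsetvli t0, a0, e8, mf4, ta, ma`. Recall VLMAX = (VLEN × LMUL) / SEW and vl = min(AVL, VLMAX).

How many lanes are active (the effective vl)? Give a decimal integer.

lanes per group: 128·1/4/8 = 4
vl ← min(2, 4) = 2

vl = 2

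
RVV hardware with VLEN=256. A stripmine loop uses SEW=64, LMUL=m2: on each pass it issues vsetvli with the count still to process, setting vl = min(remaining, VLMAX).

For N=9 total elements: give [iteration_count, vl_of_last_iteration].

VLMAX = (256 × 2) / 64 = 8 lanes
iterations = ceil(9/8) = 2; final-pass vl = 1

[iterations, last_vl] = [2, 1]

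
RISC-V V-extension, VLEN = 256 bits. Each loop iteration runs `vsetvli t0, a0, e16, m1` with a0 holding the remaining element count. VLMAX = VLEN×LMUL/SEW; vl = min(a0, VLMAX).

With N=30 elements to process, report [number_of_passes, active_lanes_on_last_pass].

lanes per group: 256·1/16 = 16
iterations = ceil(30/16) = 2; final-pass vl = 14

[iterations, last_vl] = [2, 14]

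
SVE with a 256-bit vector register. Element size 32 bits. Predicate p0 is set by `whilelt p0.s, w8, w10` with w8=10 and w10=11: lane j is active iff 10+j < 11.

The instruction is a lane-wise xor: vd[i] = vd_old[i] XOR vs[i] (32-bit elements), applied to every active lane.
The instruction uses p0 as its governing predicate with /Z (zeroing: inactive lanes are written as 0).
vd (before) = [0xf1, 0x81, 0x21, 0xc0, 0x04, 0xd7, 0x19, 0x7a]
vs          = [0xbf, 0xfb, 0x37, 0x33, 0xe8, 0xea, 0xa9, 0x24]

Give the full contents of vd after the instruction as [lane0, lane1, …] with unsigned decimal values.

lane count: 256 div 32 = 8
active while 10+j < 11, i.e. j ∈ [0,1) capped at 8 ⇒ 1
  i=0: xor(0xf1,0xbf) → 78
  i=1: tail/zero → 0
  i=2: tail/zero → 0
  i=3: tail/zero → 0
  i=4: tail/zero → 0
  i=5: tail/zero → 0
  i=6: tail/zero → 0
  i=7: tail/zero → 0

vd = [78, 0, 0, 0, 0, 0, 0, 0]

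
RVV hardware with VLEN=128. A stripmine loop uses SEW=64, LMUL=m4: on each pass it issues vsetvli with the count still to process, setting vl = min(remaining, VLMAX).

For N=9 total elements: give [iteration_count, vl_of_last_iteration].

VLMAX = VLEN×LMUL/SEW = 128×4/64 = 8
iterations = ceil(9/8) = 2; final-pass vl = 1

[iterations, last_vl] = [2, 1]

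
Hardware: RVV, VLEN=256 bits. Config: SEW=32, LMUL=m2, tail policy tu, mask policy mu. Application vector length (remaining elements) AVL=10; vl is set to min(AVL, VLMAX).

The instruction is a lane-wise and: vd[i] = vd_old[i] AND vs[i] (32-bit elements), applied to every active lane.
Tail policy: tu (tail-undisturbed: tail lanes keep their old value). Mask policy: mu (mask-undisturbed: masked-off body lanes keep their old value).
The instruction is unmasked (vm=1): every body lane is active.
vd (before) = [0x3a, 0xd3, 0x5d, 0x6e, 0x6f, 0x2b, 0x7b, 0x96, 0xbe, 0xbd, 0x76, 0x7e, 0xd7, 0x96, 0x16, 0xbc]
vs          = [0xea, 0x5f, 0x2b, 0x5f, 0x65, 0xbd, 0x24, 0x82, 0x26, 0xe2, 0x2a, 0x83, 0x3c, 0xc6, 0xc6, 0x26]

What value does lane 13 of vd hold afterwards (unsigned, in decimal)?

VLMAX = VLEN×LMUL/SEW = 256×2/32 = 16
vl = min(AVL, VLMAX) = min(10, 16) = 10
[0] and(0x3a,0xea) = 0x2a
[1] and(0xd3,0x5f) = 0x53
[2] and(0x5d,0x2b) = 0x09
[3] and(0x6e,0x5f) = 0x4e
[4] and(0x6f,0x65) = 0x65
[5] and(0x2b,0xbd) = 0x29
[6] and(0x7b,0x24) = 0x20
[7] and(0x96,0x82) = 0x82
[8] and(0xbe,0x26) = 0x26
[9] and(0xbd,0xe2) = 0xa0
[10] tail/keep = 0x76
[11] tail/keep = 0x7e
[12] tail/keep = 0xd7
[13] tail/keep = 0x96
[14] tail/keep = 0x16
[15] tail/keep = 0xbc

vd[13] = 150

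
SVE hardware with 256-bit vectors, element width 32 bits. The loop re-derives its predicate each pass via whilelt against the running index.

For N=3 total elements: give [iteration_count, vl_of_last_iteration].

lane count: 256 div 32 = 8
iterations = ceil(3/8) = 1; final-pass vl = 3

[iterations, last_vl] = [1, 3]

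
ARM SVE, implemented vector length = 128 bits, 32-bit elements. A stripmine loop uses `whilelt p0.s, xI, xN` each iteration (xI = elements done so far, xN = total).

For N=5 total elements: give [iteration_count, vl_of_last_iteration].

[iterations, last_vl] = [2, 1]

register lanes = 128/32 = 4
iterations = ceil(5/4) = 2; final-pass vl = 1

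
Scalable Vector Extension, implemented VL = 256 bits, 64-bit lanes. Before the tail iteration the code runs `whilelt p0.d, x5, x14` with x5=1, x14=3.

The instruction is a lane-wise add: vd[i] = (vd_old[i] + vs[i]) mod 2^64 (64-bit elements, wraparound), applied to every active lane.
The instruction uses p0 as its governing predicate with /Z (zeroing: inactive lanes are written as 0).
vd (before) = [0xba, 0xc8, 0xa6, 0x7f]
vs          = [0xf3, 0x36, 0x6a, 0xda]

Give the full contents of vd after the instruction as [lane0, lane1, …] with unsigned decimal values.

register lanes = 256/64 = 4
p0[j] = (1+j < 3); true for j=0..1 → 2 lanes set
lane  0: add(0xba,0xf3) ⇒ 0x1ad
lane  1: add(0xc8,0x36) ⇒ 0xfe
lane  2: tail/zero ⇒ 0x00
lane  3: tail/zero ⇒ 0x00

vd = [429, 254, 0, 0]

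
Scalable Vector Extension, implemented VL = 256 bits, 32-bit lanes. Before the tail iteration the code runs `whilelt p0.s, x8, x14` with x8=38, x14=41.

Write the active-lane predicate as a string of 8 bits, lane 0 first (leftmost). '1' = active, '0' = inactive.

predicate = 11100000

register lanes = 256/32 = 8
active while 38+j < 41, i.e. j ∈ [0,3) capped at 8 ⇒ 3
bits (lane 0 leftmost): 11100000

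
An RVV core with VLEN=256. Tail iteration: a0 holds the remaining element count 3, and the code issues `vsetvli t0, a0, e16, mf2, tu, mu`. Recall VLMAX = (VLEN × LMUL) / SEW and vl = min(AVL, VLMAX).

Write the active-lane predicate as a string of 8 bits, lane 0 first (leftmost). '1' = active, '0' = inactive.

predicate = 11100000

VLMAX = (256 × 1/2) / 16 = 8 lanes
vl = min(AVL, VLMAX) = min(3, 8) = 3
bits (lane 0 leftmost): 11100000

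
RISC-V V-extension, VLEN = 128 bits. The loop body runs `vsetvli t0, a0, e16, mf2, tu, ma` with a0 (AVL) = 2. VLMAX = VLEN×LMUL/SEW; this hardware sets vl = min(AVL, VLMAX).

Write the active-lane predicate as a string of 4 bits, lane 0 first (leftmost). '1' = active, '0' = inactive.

predicate = 1100

lanes per group: 128·1/2/16 = 4
vl = min(AVL, VLMAX) = min(2, 4) = 2
bits (lane 0 leftmost): 1100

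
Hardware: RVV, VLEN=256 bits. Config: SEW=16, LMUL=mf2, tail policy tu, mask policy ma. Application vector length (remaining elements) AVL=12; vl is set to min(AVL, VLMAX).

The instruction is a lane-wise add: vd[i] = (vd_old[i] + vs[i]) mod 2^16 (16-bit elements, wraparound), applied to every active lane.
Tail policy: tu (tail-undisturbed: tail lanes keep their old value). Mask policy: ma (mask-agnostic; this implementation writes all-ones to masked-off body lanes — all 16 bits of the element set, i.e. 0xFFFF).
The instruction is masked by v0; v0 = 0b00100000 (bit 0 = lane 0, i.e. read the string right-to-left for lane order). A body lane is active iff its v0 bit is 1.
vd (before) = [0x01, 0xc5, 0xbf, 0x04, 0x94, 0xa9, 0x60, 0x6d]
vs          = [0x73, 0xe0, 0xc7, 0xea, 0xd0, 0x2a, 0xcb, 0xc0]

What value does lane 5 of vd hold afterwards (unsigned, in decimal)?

vd[5] = 211

VLMAX = VLEN×LMUL/SEW = 256×1/2/16 = 8
vl = min(AVL, VLMAX) = min(12, 8) = 8
[0] mask-off/ones = 0xffff
[1] mask-off/ones = 0xffff
[2] mask-off/ones = 0xffff
[3] mask-off/ones = 0xffff
[4] mask-off/ones = 0xffff
[5] add(0xa9,0x2a) = 0xd3
[6] mask-off/ones = 0xffff
[7] mask-off/ones = 0xffff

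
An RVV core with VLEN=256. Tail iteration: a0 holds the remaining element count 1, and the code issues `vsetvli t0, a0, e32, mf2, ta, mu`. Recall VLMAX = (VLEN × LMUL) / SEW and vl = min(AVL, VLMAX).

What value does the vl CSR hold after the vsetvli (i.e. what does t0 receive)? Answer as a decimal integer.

vl = 1

VLMAX = (256 × 1/2) / 32 = 4 lanes
AVL=1 ≤ VLMAX=4, so vl = 1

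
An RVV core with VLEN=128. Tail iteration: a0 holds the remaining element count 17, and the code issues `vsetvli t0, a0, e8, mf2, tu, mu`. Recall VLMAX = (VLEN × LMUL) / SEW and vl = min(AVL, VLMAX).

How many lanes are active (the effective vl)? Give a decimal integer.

vl = 8

VLMAX = VLEN×LMUL/SEW = 128×1/2/8 = 8
vl ← min(17, 8) = 8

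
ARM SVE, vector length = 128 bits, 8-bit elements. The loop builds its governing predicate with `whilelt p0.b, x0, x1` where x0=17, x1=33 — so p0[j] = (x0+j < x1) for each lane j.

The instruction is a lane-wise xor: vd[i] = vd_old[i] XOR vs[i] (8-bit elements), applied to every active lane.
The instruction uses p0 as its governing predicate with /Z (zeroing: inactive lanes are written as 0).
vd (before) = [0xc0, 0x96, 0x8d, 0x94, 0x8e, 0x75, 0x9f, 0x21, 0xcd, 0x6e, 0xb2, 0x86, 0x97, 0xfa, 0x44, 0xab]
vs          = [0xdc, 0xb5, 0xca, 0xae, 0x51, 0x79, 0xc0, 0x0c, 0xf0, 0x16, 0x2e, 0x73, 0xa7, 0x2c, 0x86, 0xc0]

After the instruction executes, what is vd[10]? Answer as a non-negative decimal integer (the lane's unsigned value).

register lanes = 128/8 = 16
whilelt: lane j active iff 17+j < 33 → j < 16 → 16 active
[0] xor(0xc0,0xdc) = 0x1c
[1] xor(0x96,0xb5) = 0x23
[2] xor(0x8d,0xca) = 0x47
[3] xor(0x94,0xae) = 0x3a
[4] xor(0x8e,0x51) = 0xdf
[5] xor(0x75,0x79) = 0x0c
[6] xor(0x9f,0xc0) = 0x5f
[7] xor(0x21,0x0c) = 0x2d
[8] xor(0xcd,0xf0) = 0x3d
[9] xor(0x6e,0x16) = 0x78
[10] xor(0xb2,0x2e) = 0x9c
[11] xor(0x86,0x73) = 0xf5
[12] xor(0x97,0xa7) = 0x30
[13] xor(0xfa,0x2c) = 0xd6
[14] xor(0x44,0x86) = 0xc2
[15] xor(0xab,0xc0) = 0x6b

vd[10] = 156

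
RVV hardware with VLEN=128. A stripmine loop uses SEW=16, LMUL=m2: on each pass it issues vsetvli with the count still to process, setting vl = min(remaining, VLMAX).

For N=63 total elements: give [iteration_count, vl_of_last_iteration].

VLMAX = (128 × 2) / 16 = 16 lanes
N=63: ⌈63/16⌉ = 4 iters; last vl = 63 − 3×16 = 15

[iterations, last_vl] = [4, 15]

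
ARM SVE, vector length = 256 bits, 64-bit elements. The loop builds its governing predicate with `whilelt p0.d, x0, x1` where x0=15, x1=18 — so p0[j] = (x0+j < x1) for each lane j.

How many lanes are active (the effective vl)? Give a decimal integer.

vl = 3

256-bit reg / 64-bit elem → 4 lanes
whilelt: lane j active iff 15+j < 18 → j < 3 → 3 active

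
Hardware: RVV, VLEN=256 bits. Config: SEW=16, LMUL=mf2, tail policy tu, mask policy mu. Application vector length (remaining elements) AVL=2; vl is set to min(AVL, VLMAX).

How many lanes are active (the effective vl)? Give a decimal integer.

vl = 2

VLMAX = (256 × 1/2) / 16 = 8 lanes
vl ← min(2, 8) = 2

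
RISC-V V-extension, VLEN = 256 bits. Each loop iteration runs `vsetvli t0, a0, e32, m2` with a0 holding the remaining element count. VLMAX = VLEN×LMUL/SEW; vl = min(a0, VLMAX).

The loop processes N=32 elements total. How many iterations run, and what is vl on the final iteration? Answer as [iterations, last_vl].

[iterations, last_vl] = [2, 16]

VLMAX = VLEN×LMUL/SEW = 256×2/32 = 16
32 elements at 16/iter → 2 passes, remainder 16 on the last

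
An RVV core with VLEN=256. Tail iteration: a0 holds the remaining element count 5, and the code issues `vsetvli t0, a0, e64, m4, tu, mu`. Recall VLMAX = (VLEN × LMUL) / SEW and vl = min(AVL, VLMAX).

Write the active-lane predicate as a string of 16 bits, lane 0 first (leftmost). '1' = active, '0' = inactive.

predicate = 1111100000000000

lanes per group: 256·4/64 = 16
vl ← min(5, 16) = 5
bits (lane 0 leftmost): 1111100000000000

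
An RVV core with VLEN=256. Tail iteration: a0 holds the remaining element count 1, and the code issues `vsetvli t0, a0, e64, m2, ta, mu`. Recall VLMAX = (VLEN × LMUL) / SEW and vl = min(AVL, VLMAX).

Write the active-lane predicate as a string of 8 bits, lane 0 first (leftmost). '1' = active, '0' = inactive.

predicate = 10000000

lanes per group: 256·2/64 = 8
AVL=1 ≤ VLMAX=8, so vl = 1
bits (lane 0 leftmost): 10000000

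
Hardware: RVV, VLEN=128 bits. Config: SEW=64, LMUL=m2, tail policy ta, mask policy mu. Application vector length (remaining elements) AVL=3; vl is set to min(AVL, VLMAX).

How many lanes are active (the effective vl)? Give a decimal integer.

vl = 3

VLMAX = VLEN×LMUL/SEW = 128×2/64 = 4
vl ← min(3, 4) = 3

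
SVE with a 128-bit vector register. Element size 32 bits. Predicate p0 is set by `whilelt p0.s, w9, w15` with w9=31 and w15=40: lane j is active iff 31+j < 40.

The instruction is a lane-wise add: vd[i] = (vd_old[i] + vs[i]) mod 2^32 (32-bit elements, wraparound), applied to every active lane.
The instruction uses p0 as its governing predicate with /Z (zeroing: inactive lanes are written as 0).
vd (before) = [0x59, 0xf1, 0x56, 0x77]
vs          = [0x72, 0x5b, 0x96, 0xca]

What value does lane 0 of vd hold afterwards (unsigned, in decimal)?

vd[0] = 203

register lanes = 128/32 = 4
whilelt: lane j active iff 31+j < 40 → j < 9 → 4 active
vd[0] add(0x59,0x72) -> 0xcb
vd[1] add(0xf1,0x5b) -> 0x14c
vd[2] add(0x56,0x96) -> 0xec
vd[3] add(0x77,0xca) -> 0x141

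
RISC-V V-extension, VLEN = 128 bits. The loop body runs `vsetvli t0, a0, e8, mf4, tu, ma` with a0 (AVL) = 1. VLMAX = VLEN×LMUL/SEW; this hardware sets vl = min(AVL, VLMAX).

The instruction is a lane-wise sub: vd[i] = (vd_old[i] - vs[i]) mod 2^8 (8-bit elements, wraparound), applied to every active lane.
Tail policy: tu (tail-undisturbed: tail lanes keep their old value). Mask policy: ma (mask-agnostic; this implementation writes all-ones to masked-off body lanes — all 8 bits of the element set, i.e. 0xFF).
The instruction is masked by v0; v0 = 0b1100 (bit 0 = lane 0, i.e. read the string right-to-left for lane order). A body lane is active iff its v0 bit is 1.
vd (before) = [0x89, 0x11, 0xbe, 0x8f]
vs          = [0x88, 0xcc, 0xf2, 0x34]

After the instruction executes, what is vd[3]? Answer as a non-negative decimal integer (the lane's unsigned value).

vd[3] = 143

VLMAX = (128 × 1/4) / 8 = 4 lanes
vl = min(AVL, VLMAX) = min(1, 4) = 1
  i=0: mask-off/ones → 255
  i=1: tail/keep → 17
  i=2: tail/keep → 190
  i=3: tail/keep → 143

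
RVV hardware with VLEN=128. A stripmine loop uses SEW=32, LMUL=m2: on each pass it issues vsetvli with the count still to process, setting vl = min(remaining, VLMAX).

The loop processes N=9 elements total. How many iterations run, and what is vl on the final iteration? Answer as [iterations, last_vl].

VLMAX = (128 × 2) / 32 = 8 lanes
iterations = ceil(9/8) = 2; final-pass vl = 1

[iterations, last_vl] = [2, 1]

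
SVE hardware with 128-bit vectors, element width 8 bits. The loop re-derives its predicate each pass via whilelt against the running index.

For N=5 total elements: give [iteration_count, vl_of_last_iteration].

[iterations, last_vl] = [1, 5]

128-bit reg / 8-bit elem → 16 lanes
iterations = ceil(5/16) = 1; final-pass vl = 5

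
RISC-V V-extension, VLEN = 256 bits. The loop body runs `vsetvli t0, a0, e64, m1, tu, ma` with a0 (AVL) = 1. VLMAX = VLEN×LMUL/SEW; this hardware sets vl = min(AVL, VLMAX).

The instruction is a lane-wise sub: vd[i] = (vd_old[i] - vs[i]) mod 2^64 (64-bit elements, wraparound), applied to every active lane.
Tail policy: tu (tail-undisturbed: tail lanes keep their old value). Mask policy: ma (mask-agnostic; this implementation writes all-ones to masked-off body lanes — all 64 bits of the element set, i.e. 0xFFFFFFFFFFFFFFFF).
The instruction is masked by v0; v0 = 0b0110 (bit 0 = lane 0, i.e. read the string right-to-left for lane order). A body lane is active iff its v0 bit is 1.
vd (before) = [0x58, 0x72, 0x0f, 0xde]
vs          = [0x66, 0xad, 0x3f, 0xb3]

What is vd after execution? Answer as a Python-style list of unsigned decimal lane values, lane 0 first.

VLMAX = (256 × 1) / 64 = 4 lanes
AVL=1 ≤ VLMAX=4, so vl = 1
[0] mask-off/ones = 0xffffffffffffffff
[1] tail/keep = 0x72
[2] tail/keep = 0x0f
[3] tail/keep = 0xde

vd = [18446744073709551615, 114, 15, 222]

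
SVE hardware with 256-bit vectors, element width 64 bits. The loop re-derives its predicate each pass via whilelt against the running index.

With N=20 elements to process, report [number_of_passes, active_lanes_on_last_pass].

[iterations, last_vl] = [5, 4]

register lanes = 256/64 = 4
20 elements at 4/iter → 5 passes, remainder 4 on the last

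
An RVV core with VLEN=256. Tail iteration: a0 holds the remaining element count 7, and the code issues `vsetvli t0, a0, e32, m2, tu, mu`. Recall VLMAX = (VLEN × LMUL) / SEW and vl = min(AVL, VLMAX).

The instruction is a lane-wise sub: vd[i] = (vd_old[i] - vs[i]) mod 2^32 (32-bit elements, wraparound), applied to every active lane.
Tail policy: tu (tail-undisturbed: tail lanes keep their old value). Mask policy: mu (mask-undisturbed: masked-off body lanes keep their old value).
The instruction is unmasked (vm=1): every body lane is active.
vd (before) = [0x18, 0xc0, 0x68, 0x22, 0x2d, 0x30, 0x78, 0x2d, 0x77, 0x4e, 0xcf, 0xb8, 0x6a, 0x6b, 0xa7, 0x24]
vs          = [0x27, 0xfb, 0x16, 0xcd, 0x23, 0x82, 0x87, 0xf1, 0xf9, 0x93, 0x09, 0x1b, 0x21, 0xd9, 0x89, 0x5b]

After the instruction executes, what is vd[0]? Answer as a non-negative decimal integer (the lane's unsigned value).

VLMAX = VLEN×LMUL/SEW = 256×2/32 = 16
vl ← min(7, 16) = 7
  i=0: sub(0x18,0x27) → 4294967281
  i=1: sub(0xc0,0xfb) → 4294967237
  i=2: sub(0x68,0x16) → 82
  i=3: sub(0x22,0xcd) → 4294967125
  i=4: sub(0x2d,0x23) → 10
  i=5: sub(0x30,0x82) → 4294967214
  i=6: sub(0x78,0x87) → 4294967281
  i=7: tail/keep → 45
  i=8: tail/keep → 119
  i=9: tail/keep → 78
  i=10: tail/keep → 207
  i=11: tail/keep → 184
  i=12: tail/keep → 106
  i=13: tail/keep → 107
  i=14: tail/keep → 167
  i=15: tail/keep → 36

vd[0] = 4294967281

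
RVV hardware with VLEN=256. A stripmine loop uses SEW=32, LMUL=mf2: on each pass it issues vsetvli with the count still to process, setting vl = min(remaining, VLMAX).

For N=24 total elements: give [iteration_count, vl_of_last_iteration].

[iterations, last_vl] = [6, 4]

VLMAX = VLEN×LMUL/SEW = 256×1/2/32 = 4
iterations = ceil(24/4) = 6; final-pass vl = 4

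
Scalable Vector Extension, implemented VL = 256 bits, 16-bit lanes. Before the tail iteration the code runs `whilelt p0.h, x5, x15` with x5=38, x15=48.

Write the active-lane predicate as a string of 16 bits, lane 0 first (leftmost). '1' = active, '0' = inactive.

predicate = 1111111111000000

256-bit reg / 16-bit elem → 16 lanes
active while 38+j < 48, i.e. j ∈ [0,10) capped at 16 ⇒ 10
bits (lane 0 leftmost): 1111111111000000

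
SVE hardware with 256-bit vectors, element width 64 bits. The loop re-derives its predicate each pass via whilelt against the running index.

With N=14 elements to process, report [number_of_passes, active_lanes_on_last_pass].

[iterations, last_vl] = [4, 2]

register lanes = 256/64 = 4
iterations = ceil(14/4) = 4; final-pass vl = 2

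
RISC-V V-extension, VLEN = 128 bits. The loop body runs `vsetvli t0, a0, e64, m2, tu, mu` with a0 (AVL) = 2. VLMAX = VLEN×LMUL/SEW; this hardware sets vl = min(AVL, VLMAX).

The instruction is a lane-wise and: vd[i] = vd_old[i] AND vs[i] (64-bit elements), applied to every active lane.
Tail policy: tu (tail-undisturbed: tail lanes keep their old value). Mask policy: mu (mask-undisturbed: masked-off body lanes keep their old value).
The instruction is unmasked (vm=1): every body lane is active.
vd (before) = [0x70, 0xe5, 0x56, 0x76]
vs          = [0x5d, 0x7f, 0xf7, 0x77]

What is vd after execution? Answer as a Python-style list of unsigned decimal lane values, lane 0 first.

lanes per group: 128·2/64 = 4
vl = min(AVL, VLMAX) = min(2, 4) = 2
lane  0: and(0x70,0x5d) ⇒ 0x50
lane  1: and(0xe5,0x7f) ⇒ 0x65
lane  2: tail/keep ⇒ 0x56
lane  3: tail/keep ⇒ 0x76

vd = [80, 101, 86, 118]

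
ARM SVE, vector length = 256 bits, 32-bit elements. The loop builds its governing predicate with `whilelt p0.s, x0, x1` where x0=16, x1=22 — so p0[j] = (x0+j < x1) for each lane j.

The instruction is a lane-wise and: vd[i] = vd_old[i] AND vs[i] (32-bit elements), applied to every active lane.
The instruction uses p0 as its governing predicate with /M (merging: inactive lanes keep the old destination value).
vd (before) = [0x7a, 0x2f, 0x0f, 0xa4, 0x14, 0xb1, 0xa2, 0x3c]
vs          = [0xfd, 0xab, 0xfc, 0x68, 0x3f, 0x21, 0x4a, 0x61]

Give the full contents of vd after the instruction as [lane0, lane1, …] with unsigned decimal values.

lane count: 256 div 32 = 8
p0[j] = (16+j < 22); true for j=0..5 → 6 lanes set
vd[0] and(0x7a,0xfd) -> 0x78
vd[1] and(0x2f,0xab) -> 0x2b
vd[2] and(0x0f,0xfc) -> 0x0c
vd[3] and(0xa4,0x68) -> 0x20
vd[4] and(0x14,0x3f) -> 0x14
vd[5] and(0xb1,0x21) -> 0x21
vd[6] tail/keep -> 0xa2
vd[7] tail/keep -> 0x3c

vd = [120, 43, 12, 32, 20, 33, 162, 60]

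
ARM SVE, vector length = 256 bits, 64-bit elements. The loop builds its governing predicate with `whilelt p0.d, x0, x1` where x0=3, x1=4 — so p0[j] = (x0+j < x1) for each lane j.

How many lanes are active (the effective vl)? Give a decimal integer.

vl = 1

lane count: 256 div 64 = 4
active while 3+j < 4, i.e. j ∈ [0,1) capped at 4 ⇒ 1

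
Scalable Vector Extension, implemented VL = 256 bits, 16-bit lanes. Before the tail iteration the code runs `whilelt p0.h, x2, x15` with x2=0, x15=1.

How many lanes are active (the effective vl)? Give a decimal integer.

vl = 1

register lanes = 256/16 = 16
active while 0+j < 1, i.e. j ∈ [0,1) capped at 16 ⇒ 1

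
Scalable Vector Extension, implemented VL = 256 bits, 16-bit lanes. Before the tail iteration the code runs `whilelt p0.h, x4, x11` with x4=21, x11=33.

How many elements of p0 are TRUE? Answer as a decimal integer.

256-bit reg / 16-bit elem → 16 lanes
p0[j] = (21+j < 33); true for j=0..11 → 12 lanes set

vl = 12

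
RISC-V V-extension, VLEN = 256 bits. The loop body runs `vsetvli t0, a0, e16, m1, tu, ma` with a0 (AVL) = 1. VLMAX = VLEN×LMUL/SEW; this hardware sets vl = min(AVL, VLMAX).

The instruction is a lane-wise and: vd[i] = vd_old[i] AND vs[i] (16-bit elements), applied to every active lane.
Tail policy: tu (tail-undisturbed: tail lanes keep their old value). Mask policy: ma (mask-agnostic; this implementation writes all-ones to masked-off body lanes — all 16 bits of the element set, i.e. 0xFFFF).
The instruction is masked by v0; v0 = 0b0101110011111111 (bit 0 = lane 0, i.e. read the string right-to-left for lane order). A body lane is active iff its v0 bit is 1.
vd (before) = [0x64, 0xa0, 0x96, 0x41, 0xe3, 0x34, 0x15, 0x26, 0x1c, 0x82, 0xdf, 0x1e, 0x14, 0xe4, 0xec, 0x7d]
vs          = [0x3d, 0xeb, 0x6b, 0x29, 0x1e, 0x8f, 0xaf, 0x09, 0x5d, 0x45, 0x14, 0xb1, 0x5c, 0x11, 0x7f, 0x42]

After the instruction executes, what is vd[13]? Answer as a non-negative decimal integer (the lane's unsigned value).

vd[13] = 228

lanes per group: 256·1/16 = 16
AVL=1 ≤ VLMAX=16, so vl = 1
  i=0: and(0x64,0x3d) → 36
  i=1: tail/keep → 160
  i=2: tail/keep → 150
  i=3: tail/keep → 65
  i=4: tail/keep → 227
  i=5: tail/keep → 52
  i=6: tail/keep → 21
  i=7: tail/keep → 38
  i=8: tail/keep → 28
  i=9: tail/keep → 130
  i=10: tail/keep → 223
  i=11: tail/keep → 30
  i=12: tail/keep → 20
  i=13: tail/keep → 228
  i=14: tail/keep → 236
  i=15: tail/keep → 125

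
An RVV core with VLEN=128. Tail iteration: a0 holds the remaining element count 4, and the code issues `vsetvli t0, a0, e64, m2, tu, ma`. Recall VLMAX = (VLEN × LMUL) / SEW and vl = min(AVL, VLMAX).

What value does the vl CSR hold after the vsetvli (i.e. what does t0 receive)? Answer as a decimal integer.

vl = 4

VLMAX = (128 × 2) / 64 = 4 lanes
vl = min(AVL, VLMAX) = min(4, 4) = 4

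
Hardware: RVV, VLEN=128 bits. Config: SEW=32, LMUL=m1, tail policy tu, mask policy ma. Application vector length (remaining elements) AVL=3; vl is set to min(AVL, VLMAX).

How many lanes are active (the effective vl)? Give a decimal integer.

vl = 3

lanes per group: 128·1/32 = 4
AVL=3 ≤ VLMAX=4, so vl = 3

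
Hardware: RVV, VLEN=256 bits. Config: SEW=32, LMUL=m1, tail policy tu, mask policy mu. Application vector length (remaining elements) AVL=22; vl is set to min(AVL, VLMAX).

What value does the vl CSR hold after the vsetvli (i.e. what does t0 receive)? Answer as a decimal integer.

vl = 8

VLMAX = (256 × 1) / 32 = 8 lanes
vl = min(AVL, VLMAX) = min(22, 8) = 8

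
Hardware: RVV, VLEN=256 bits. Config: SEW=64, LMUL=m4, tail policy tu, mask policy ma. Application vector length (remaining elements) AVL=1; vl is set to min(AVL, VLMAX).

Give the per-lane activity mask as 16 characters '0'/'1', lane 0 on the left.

predicate = 1000000000000000

lanes per group: 256·4/64 = 16
AVL=1 ≤ VLMAX=16, so vl = 1
bits (lane 0 leftmost): 1000000000000000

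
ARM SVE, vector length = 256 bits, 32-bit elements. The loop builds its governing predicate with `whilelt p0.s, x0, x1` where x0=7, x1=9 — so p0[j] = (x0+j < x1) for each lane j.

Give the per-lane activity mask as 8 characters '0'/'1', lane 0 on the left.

lane count: 256 div 32 = 8
whilelt: lane j active iff 7+j < 9 → j < 2 → 2 active
bits (lane 0 leftmost): 11000000

predicate = 11000000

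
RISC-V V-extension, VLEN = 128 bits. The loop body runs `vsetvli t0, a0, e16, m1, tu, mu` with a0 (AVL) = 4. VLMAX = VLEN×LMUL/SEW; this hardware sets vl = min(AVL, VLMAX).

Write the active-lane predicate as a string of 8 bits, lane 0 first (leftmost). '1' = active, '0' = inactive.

predicate = 11110000

VLMAX = (128 × 1) / 16 = 8 lanes
AVL=4 ≤ VLMAX=8, so vl = 4
bits (lane 0 leftmost): 11110000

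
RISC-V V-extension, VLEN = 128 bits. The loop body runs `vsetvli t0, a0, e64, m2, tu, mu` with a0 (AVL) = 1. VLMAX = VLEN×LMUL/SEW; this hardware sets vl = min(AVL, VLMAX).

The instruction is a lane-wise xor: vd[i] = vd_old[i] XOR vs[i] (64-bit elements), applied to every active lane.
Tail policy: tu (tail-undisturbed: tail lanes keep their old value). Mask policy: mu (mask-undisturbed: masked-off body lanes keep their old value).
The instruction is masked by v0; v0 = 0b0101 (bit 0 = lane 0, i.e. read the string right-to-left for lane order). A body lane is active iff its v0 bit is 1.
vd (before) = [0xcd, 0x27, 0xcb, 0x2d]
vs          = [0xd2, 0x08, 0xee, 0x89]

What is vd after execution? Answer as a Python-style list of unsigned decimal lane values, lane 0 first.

vd = [31, 39, 203, 45]

lanes per group: 128·2/64 = 4
vl = min(AVL, VLMAX) = min(1, 4) = 1
vd[0] xor(0xcd,0xd2) -> 0x1f
vd[1] tail/keep -> 0x27
vd[2] tail/keep -> 0xcb
vd[3] tail/keep -> 0x2d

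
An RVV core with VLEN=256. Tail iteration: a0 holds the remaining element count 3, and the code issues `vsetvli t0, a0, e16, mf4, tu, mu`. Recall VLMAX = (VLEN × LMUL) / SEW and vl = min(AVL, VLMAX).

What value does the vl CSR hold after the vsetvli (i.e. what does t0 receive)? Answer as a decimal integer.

vl = 3

lanes per group: 256·1/4/16 = 4
AVL=3 ≤ VLMAX=4, so vl = 3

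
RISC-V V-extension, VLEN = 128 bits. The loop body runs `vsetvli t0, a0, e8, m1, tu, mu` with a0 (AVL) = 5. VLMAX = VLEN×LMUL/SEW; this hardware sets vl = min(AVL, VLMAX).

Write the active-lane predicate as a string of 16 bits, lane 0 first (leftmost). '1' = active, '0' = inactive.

predicate = 1111100000000000

lanes per group: 128·1/8 = 16
vl ← min(5, 16) = 5
bits (lane 0 leftmost): 1111100000000000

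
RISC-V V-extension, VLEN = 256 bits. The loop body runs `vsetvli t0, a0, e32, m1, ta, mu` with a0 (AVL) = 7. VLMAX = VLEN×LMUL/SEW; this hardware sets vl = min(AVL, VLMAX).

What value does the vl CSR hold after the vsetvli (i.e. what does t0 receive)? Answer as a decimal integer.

vl = 7

VLMAX = VLEN×LMUL/SEW = 256×1/32 = 8
vl = min(AVL, VLMAX) = min(7, 8) = 7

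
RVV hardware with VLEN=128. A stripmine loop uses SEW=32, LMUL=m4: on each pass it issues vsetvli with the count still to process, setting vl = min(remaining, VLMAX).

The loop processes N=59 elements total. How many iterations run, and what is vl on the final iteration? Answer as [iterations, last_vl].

[iterations, last_vl] = [4, 11]

lanes per group: 128·4/32 = 16
59 elements at 16/iter → 4 passes, remainder 11 on the last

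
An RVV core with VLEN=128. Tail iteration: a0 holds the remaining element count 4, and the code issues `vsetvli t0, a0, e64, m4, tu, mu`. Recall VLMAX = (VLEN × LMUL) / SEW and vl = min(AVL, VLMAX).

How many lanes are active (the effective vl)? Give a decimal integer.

vl = 4

VLMAX = (128 × 4) / 64 = 8 lanes
vl ← min(4, 8) = 4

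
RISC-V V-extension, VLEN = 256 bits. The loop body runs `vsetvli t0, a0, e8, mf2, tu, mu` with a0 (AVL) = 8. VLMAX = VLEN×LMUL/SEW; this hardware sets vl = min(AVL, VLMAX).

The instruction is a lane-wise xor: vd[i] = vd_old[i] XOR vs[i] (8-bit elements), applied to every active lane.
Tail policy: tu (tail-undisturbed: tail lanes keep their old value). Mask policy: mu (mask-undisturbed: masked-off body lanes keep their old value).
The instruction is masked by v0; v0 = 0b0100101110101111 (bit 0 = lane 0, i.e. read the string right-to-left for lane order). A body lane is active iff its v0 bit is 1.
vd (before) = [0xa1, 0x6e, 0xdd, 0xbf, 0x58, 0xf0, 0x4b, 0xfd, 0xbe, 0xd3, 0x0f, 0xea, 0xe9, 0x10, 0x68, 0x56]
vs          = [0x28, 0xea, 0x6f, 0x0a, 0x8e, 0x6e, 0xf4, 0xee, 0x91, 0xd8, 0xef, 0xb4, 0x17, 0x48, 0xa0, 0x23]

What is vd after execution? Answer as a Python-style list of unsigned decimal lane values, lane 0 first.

vd = [137, 132, 178, 181, 88, 158, 75, 19, 190, 211, 15, 234, 233, 16, 104, 86]

lanes per group: 256·1/2/8 = 16
AVL=8 ≤ VLMAX=16, so vl = 8
vd[0] xor(0xa1,0x28) -> 0x89
vd[1] xor(0x6e,0xea) -> 0x84
vd[2] xor(0xdd,0x6f) -> 0xb2
vd[3] xor(0xbf,0x0a) -> 0xb5
vd[4] mask-off/keep -> 0x58
vd[5] xor(0xf0,0x6e) -> 0x9e
vd[6] mask-off/keep -> 0x4b
vd[7] xor(0xfd,0xee) -> 0x13
vd[8] tail/keep -> 0xbe
vd[9] tail/keep -> 0xd3
vd[10] tail/keep -> 0x0f
vd[11] tail/keep -> 0xea
vd[12] tail/keep -> 0xe9
vd[13] tail/keep -> 0x10
vd[14] tail/keep -> 0x68
vd[15] tail/keep -> 0x56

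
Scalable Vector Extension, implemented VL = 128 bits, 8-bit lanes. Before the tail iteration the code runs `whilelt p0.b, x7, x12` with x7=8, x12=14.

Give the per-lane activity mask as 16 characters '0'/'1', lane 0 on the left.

register lanes = 128/8 = 16
active while 8+j < 14, i.e. j ∈ [0,6) capped at 16 ⇒ 6
bits (lane 0 leftmost): 1111110000000000

predicate = 1111110000000000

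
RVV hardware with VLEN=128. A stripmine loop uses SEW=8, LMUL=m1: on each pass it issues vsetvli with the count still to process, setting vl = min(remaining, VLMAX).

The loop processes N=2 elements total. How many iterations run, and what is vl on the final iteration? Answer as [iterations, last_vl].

lanes per group: 128·1/8 = 16
2 elements at 16/iter → 1 passes, remainder 2 on the last

[iterations, last_vl] = [1, 2]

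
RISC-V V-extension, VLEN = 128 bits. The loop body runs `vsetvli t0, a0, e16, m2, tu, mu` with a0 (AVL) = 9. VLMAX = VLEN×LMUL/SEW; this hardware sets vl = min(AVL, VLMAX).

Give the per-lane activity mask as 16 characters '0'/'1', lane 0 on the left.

predicate = 1111111110000000

lanes per group: 128·2/16 = 16
AVL=9 ≤ VLMAX=16, so vl = 9
bits (lane 0 leftmost): 1111111110000000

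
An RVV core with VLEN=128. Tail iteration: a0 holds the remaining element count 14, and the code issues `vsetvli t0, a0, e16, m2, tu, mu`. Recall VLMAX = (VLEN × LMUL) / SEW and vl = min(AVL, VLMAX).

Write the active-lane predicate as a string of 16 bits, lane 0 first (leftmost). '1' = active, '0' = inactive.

VLMAX = VLEN×LMUL/SEW = 128×2/16 = 16
vl ← min(14, 16) = 14
bits (lane 0 leftmost): 1111111111111100

predicate = 1111111111111100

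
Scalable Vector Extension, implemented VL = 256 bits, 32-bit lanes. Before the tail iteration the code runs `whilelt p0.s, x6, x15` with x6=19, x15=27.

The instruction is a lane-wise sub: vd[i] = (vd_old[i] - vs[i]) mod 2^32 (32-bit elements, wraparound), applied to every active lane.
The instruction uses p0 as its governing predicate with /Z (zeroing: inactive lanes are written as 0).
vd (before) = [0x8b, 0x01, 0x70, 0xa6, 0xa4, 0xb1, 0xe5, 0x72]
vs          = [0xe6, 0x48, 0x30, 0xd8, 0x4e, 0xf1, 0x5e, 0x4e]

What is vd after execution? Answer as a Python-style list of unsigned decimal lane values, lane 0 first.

vd = [4294967205, 4294967225, 64, 4294967246, 86, 4294967232, 135, 36]

lane count: 256 div 32 = 8
active while 19+j < 27, i.e. j ∈ [0,8) capped at 8 ⇒ 8
vd[0] sub(0x8b,0xe6) -> 0xffffffa5
vd[1] sub(0x01,0x48) -> 0xffffffb9
vd[2] sub(0x70,0x30) -> 0x40
vd[3] sub(0xa6,0xd8) -> 0xffffffce
vd[4] sub(0xa4,0x4e) -> 0x56
vd[5] sub(0xb1,0xf1) -> 0xffffffc0
vd[6] sub(0xe5,0x5e) -> 0x87
vd[7] sub(0x72,0x4e) -> 0x24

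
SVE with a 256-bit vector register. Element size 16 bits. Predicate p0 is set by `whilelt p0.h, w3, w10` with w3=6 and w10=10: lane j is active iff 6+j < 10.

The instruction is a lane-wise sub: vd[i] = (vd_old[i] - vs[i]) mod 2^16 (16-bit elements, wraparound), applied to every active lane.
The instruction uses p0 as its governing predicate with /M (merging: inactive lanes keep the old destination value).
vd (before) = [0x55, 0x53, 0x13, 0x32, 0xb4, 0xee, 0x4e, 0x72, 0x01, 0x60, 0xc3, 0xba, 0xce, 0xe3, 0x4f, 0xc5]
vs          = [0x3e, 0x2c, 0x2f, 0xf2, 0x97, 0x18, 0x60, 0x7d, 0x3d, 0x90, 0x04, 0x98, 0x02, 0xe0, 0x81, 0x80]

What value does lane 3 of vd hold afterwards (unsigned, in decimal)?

vd[3] = 65344

256-bit reg / 16-bit elem → 16 lanes
whilelt: lane j active iff 6+j < 10 → j < 4 → 4 active
vd[0] sub(0x55,0x3e) -> 0x17
vd[1] sub(0x53,0x2c) -> 0x27
vd[2] sub(0x13,0x2f) -> 0xffe4
vd[3] sub(0x32,0xf2) -> 0xff40
vd[4] tail/keep -> 0xb4
vd[5] tail/keep -> 0xee
vd[6] tail/keep -> 0x4e
vd[7] tail/keep -> 0x72
vd[8] tail/keep -> 0x01
vd[9] tail/keep -> 0x60
vd[10] tail/keep -> 0xc3
vd[11] tail/keep -> 0xba
vd[12] tail/keep -> 0xce
vd[13] tail/keep -> 0xe3
vd[14] tail/keep -> 0x4f
vd[15] tail/keep -> 0xc5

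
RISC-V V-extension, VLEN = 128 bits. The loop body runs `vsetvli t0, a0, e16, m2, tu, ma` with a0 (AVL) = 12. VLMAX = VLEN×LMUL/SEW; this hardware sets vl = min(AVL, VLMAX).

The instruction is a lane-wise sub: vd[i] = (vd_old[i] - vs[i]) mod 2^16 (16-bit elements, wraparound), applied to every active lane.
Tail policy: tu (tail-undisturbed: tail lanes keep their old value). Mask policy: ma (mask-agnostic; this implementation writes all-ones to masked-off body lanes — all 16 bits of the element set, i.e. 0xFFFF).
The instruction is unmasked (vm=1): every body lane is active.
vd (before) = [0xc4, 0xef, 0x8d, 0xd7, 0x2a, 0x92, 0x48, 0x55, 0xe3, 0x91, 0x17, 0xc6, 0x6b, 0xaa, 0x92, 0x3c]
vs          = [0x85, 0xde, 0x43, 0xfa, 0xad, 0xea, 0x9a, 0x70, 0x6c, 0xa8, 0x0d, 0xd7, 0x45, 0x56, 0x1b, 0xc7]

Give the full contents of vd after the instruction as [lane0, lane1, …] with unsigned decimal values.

lanes per group: 128·2/16 = 16
vl = min(AVL, VLMAX) = min(12, 16) = 12
vd[0] sub(0xc4,0x85) -> 0x3f
vd[1] sub(0xef,0xde) -> 0x11
vd[2] sub(0x8d,0x43) -> 0x4a
vd[3] sub(0xd7,0xfa) -> 0xffdd
vd[4] sub(0x2a,0xad) -> 0xff7d
vd[5] sub(0x92,0xea) -> 0xffa8
vd[6] sub(0x48,0x9a) -> 0xffae
vd[7] sub(0x55,0x70) -> 0xffe5
vd[8] sub(0xe3,0x6c) -> 0x77
vd[9] sub(0x91,0xa8) -> 0xffe9
vd[10] sub(0x17,0x0d) -> 0x0a
vd[11] sub(0xc6,0xd7) -> 0xffef
vd[12] tail/keep -> 0x6b
vd[13] tail/keep -> 0xaa
vd[14] tail/keep -> 0x92
vd[15] tail/keep -> 0x3c

vd = [63, 17, 74, 65501, 65405, 65448, 65454, 65509, 119, 65513, 10, 65519, 107, 170, 146, 60]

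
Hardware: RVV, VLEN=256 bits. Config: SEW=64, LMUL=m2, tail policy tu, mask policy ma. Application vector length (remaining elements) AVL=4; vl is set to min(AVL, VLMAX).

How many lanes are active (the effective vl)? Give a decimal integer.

lanes per group: 256·2/64 = 8
vl = min(AVL, VLMAX) = min(4, 8) = 4

vl = 4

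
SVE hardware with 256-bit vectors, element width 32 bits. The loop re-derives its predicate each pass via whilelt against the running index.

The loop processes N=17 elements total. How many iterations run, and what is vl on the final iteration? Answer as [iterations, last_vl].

[iterations, last_vl] = [3, 1]

lane count: 256 div 32 = 8
iterations = ceil(17/8) = 3; final-pass vl = 1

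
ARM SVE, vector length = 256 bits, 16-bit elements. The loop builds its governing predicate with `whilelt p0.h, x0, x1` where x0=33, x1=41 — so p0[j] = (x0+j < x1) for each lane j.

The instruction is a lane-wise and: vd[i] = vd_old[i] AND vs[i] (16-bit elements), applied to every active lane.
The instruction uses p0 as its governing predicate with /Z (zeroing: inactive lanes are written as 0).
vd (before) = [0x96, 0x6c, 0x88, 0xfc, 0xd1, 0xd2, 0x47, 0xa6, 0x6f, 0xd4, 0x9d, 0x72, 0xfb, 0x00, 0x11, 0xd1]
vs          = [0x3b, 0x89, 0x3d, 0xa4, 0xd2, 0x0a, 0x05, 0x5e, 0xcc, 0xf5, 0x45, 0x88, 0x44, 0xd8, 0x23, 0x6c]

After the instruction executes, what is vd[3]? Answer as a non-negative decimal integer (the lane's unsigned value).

256-bit reg / 16-bit elem → 16 lanes
p0[j] = (33+j < 41); true for j=0..7 → 8 lanes set
vd[0] and(0x96,0x3b) -> 0x12
vd[1] and(0x6c,0x89) -> 0x08
vd[2] and(0x88,0x3d) -> 0x08
vd[3] and(0xfc,0xa4) -> 0xa4
vd[4] and(0xd1,0xd2) -> 0xd0
vd[5] and(0xd2,0x0a) -> 0x02
vd[6] and(0x47,0x05) -> 0x05
vd[7] and(0xa6,0x5e) -> 0x06
vd[8] tail/zero -> 0x00
vd[9] tail/zero -> 0x00
vd[10] tail/zero -> 0x00
vd[11] tail/zero -> 0x00
vd[12] tail/zero -> 0x00
vd[13] tail/zero -> 0x00
vd[14] tail/zero -> 0x00
vd[15] tail/zero -> 0x00

vd[3] = 164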